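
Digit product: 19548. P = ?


1 × 9 × 5 × 4 × 8 = 1440


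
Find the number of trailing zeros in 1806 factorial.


floor(1806/5) = 361
floor(1806/25) = 72
floor(1806/125) = 14
floor(1806/625) = 2
Total = 449

449 trailing zeros


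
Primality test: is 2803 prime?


Check divisors up to sqrt(2803) = 52.9434
No divisors found.
2803 is prime.

Yes, 2803 is prime


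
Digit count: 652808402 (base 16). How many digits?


652808402 in base 16 = 26E910D2
Number of digits = 8

8 digits (base 16)


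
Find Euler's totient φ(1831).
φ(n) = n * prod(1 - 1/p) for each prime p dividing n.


1831 = 1831
Prime factors: 1831
φ(1831) = 1831 × (1-1/1831)
= 1831 × 1830/1831 = 1830

φ(1831) = 1830


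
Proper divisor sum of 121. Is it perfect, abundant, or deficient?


Proper divisors: 1, 11
Sum = 1 + 11 = 12
12 < 121 → deficient

s(121) = 12 (deficient)


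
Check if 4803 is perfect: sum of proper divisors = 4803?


Proper divisors of 4803: 1, 3, 1601
Sum = 1 + 3 + 1601 = 1605

No, 4803 is not perfect (1605 ≠ 4803)


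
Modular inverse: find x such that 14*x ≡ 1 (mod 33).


Use the extended Euclidean algorithm on (33, 14); each row r = 33*s + 14*t:
r=33, s=1, t=0
r=14, s=0, t=1
q=2: r=5, s=1, t=-2   [33*(1) + 14*(-2) = 5]
q=2: r=4, s=-2, t=5   [33*(-2) + 14*(5) = 4]
q=1: r=1, s=3, t=-7   [33*(3) + 14*(-7) = 1]
q=4: r=0, s=-14, t=33   [33*(-14) + 14*(33) = 0]
GCD = 1 with t = -7, so 14*(-7) ≡ 1 (mod 33)
Inverse = -7 mod 33 = 26
Check: 14 * 26 = 364 ≡ 1 (mod 33)

14^(-1) ≡ 26 (mod 33)


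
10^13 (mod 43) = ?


10^1 mod 43 = 10
10^2 mod 43 = 14
10^3 mod 43 = 11
10^4 mod 43 = 24
10^5 mod 43 = 25
10^6 mod 43 = 35
10^7 mod 43 = 6
10^8 mod 43 = 17
10^9 mod 43 = 41
10^10 mod 43 = 23
10^11 mod 43 = 15
10^12 mod 43 = 21
10^13 mod 43 = 38


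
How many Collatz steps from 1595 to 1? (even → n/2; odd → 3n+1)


1595 → 4786 → 2393 → 7180 → 3590 → 1795 → 5386 → 2693 → 8080 → 4040 → 2020 → 1010 → 505 → 1516 → 758 → 379 → 1138 → 569 → 1708 → 854 → 427 → 1282 → 641 → 1924 → 962 → 481 → 1444 → 722 → 361 → 1084 → 542 → 271 → 814 → 407 → 1222 → 611 → 1834 → 917 → 2752 → 1376 → 688 → 344 → 172 → 86 → 43 → 130 → 65 → 196 → 98 → 49 → 148 → 74 → 37 → 112 → 56 → 28 → 14 → 7 → 22 → 11 → 34 → 17 → 52 → 26 → 13 → 40 → 20 → 10 → 5 → 16 → 8 → 4 → 2 → 1
Total steps = 73

73 steps


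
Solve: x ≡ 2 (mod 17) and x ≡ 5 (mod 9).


M = 17*9 = 153
M1 = M/17 = 9, M2 = M/9 = 17
M1^(-1) mod 17 = 2, M2^(-1) mod 9 = 8
x = 2*9*2 + 5*17*8 = 716
716 mod 153 = 104
Check: 104 mod 17 = 2 ✓, 104 mod 9 = 5 ✓

x ≡ 104 (mod 153)


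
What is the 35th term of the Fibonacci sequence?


Sequence: 1, 1, 2, 3, 5, 8, 13, 21, 34, 55, 89, 144, 233, 377, 610, 987, 1597, 2584, 4181, 6765, 10946, 17711, 28657, 46368, 75025, 121393, 196418, 317811, 514229, 832040, 1346269, 2178309, 3524578, 5702887, 9227465
F(35) = 9227465


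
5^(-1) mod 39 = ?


Use the extended Euclidean algorithm on (39, 5); each row r = 39*s + 5*t:
r=39, s=1, t=0
r=5, s=0, t=1
q=7: r=4, s=1, t=-7   [39*(1) + 5*(-7) = 4]
q=1: r=1, s=-1, t=8   [39*(-1) + 5*(8) = 1]
q=4: r=0, s=5, t=-39   [39*(5) + 5*(-39) = 0]
GCD = 1 with t = 8, so 5*(8) ≡ 1 (mod 39)
Inverse = 8 mod 39 = 8
Check: 5 * 8 = 40 ≡ 1 (mod 39)

5^(-1) ≡ 8 (mod 39)


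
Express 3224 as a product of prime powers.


3224 / 2 = 1612
1612 / 2 = 806
806 / 2 = 403
403 / 13 = 31
31 / 31 = 1
3224 = 2^3 × 13 × 31


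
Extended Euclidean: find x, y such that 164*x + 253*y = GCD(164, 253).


Tabular extended Euclidean (each row: r = 164*s + 253*t):
r=164, s=1, t=0
r=253, s=0, t=1
q=0: r=164, s=1, t=0   [164*(1) + 253*(0) = 164]
q=1: r=89, s=-1, t=1   [164*(-1) + 253*(1) = 89]
q=1: r=75, s=2, t=-1   [164*(2) + 253*(-1) = 75]
q=1: r=14, s=-3, t=2   [164*(-3) + 253*(2) = 14]
q=5: r=5, s=17, t=-11   [164*(17) + 253*(-11) = 5]
q=2: r=4, s=-37, t=24   [164*(-37) + 253*(24) = 4]
q=1: r=1, s=54, t=-35   [164*(54) + 253*(-35) = 1]
q=4: r=0, s=-253, t=164   [164*(-253) + 253*(164) = 0]
GCD = 1; from the row with r=1: x=54, y=-35
Check: 164*(54) + 253*(-35) = 8856 - 8855 = 1

GCD = 1, x = 54, y = -35


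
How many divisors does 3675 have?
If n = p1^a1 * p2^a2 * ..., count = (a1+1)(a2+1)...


3675 = 3^1 × 5^2 × 7^2
d(3675) = (1+1) × (2+1) × (2+1) = 18

18 divisors


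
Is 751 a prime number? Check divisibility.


Check divisors up to sqrt(751) = 27.4044
No divisors found.
751 is prime.

Yes, 751 is prime


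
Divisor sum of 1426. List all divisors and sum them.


Divisors of 1426: 1, 2, 23, 31, 46, 62, 713, 1426
Sum = 1 + 2 + 23 + 31 + 46 + 62 + 713 + 1426 = 2304

σ(1426) = 2304


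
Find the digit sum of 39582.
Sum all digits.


3 + 9 + 5 + 8 + 2 = 27


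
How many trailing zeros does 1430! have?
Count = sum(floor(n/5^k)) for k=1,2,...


floor(1430/5) = 286
floor(1430/25) = 57
floor(1430/125) = 11
floor(1430/625) = 2
Total = 356

356 trailing zeros


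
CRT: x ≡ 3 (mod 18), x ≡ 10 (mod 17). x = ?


M = 18*17 = 306
M1 = M/18 = 17, M2 = M/17 = 18
M1^(-1) mod 18 = 17, M2^(-1) mod 17 = 1
x = 3*17*17 + 10*18*1 = 1047
1047 mod 306 = 129
Check: 129 mod 18 = 3 ✓, 129 mod 17 = 10 ✓

x ≡ 129 (mod 306)


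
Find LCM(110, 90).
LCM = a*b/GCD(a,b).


GCD(110, 90) = 10
LCM = 110*90/10 = 9900/10 = 990

LCM = 990


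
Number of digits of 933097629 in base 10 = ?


933097629 has 9 digits in base 10
floor(log10(933097629)) + 1 = floor(8.9699) + 1 = 9

9 digits (base 10)


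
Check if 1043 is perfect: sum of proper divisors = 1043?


Proper divisors of 1043: 1, 7, 149
Sum = 1 + 7 + 149 = 157

No, 1043 is not perfect (157 ≠ 1043)


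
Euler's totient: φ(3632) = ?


3632 = 2^4 × 227
Prime factors: 2, 227
φ(3632) = 3632 × (1-1/2) × (1-1/227)
= 3632 × 1/2 × 226/227 = 1808

φ(3632) = 1808


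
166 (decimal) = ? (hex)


166 (base 10) = 166 (decimal)
166 (decimal) = A6 (base 16)


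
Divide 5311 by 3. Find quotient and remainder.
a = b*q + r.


5311 = 3 * 1770 + 1
Check: 5310 + 1 = 5311

q = 1770, r = 1


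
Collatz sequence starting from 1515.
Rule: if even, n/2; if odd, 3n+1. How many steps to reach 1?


1515 → 4546 → 2273 → 6820 → 3410 → 1705 → 5116 → 2558 → 1279 → 3838 → 1919 → 5758 → 2879 → 8638 → 4319 → 12958 → 6479 → 19438 → 9719 → 29158 → 14579 → 43738 → 21869 → 65608 → 32804 → 16402 → 8201 → 24604 → 12302 → 6151 → 18454 → 9227 → 27682 → 13841 → 41524 → 20762 → 10381 → 31144 → 15572 → 7786 → 3893 → 11680 → 5840 → 2920 → 1460 → 730 → 365 → 1096 → 548 → 274 → 137 → 412 → 206 → 103 → 310 → 155 → 466 → 233 → 700 → 350 → 175 → 526 → 263 → 790 → 395 → 1186 → 593 → 1780 → 890 → 445 → 1336 → 668 → 334 → 167 → 502 → 251 → 754 → 377 → 1132 → 566 → 283 → 850 → 425 → 1276 → 638 → 319 → 958 → 479 → 1438 → 719 → 2158 → 1079 → 3238 → 1619 → 4858 → 2429 → 7288 → 3644 → 1822 → 911 → 2734 → 1367 → 4102 → 2051 → 6154 → 3077 → 9232 → 4616 → 2308 → 1154 → 577 → 1732 → 866 → 433 → 1300 → 650 → 325 → 976 → 488 → 244 → 122 → 61 → 184 → 92 → 46 → 23 → 70 → 35 → 106 → 53 → 160 → 80 → 40 → 20 → 10 → 5 → 16 → 8 → 4 → 2 → 1
Total steps = 140

140 steps


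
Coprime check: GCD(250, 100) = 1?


Euclidean algorithm:
250 = 2 * 100 + 50
100 = 2 * 50 + 0
GCD(250, 100) = 50

No, not coprime (GCD = 50)


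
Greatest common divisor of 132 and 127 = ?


132 = 1 * 127 + 5
127 = 25 * 5 + 2
5 = 2 * 2 + 1
2 = 2 * 1 + 0
GCD = 1


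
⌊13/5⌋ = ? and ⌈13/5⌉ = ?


13/5 = 2.6000
floor = 2
ceil = 3

floor = 2, ceil = 3


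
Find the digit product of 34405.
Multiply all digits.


3 × 4 × 4 × 0 × 5 = 0


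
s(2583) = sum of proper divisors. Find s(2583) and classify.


Proper divisors: 1, 3, 7, 9, 21, 41, 63, 123, 287, 369, 861
Sum = 1 + 3 + 7 + 9 + 21 + 41 + 63 + 123 + 287 + 369 + 861 = 1785
1785 < 2583 → deficient

s(2583) = 1785 (deficient)


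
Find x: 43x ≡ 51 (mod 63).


GCD(43, 63) = 1, unique solution
a^(-1) mod 63 = 22
x = 22 * 51 mod 63 = 51

x ≡ 51 (mod 63)


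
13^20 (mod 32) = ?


13^1 mod 32 = 13
13^2 mod 32 = 9
13^3 mod 32 = 21
13^4 mod 32 = 17
13^5 mod 32 = 29
13^6 mod 32 = 25
13^7 mod 32 = 5
13^8 mod 32 = 1
13^9 mod 32 = 13
13^10 mod 32 = 9
13^11 mod 32 = 21
13^12 mod 32 = 17
13^13 mod 32 = 29
13^14 mod 32 = 25
13^15 mod 32 = 5
13^16 mod 32 = 1
13^17 mod 32 = 13
13^18 mod 32 = 9
13^19 mod 32 = 21
13^20 mod 32 = 17


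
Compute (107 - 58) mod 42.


107 - 58 = 49
49 mod 42 = 7


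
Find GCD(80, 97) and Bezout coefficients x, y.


Tabular extended Euclidean (each row: r = 80*s + 97*t):
r=80, s=1, t=0
r=97, s=0, t=1
q=0: r=80, s=1, t=0   [80*(1) + 97*(0) = 80]
q=1: r=17, s=-1, t=1   [80*(-1) + 97*(1) = 17]
q=4: r=12, s=5, t=-4   [80*(5) + 97*(-4) = 12]
q=1: r=5, s=-6, t=5   [80*(-6) + 97*(5) = 5]
q=2: r=2, s=17, t=-14   [80*(17) + 97*(-14) = 2]
q=2: r=1, s=-40, t=33   [80*(-40) + 97*(33) = 1]
q=2: r=0, s=97, t=-80   [80*(97) + 97*(-80) = 0]
GCD = 1; from the row with r=1: x=-40, y=33
Check: 80*(-40) + 97*(33) = -3200 + 3201 = 1

GCD = 1, x = -40, y = 33


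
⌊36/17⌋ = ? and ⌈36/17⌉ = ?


36/17 = 2.1176
floor = 2
ceil = 3

floor = 2, ceil = 3


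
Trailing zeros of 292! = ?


floor(292/5) = 58
floor(292/25) = 11
floor(292/125) = 2
Total = 71

71 trailing zeros


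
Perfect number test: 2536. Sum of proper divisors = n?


Proper divisors of 2536: 1, 2, 4, 8, 317, 634, 1268
Sum = 1 + 2 + 4 + 8 + 317 + 634 + 1268 = 2234

No, 2536 is not perfect (2234 ≠ 2536)


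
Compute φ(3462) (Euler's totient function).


3462 = 2 × 3 × 577
Prime factors: 2, 3, 577
φ(3462) = 3462 × (1-1/2) × (1-1/3) × (1-1/577)
= 3462 × 1/2 × 2/3 × 576/577 = 1152

φ(3462) = 1152


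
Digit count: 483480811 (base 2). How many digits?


483480811 in base 2 = 11100110100010101010011101011
Number of digits = 29

29 digits (base 2)


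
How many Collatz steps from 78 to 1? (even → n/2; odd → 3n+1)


78 → 39 → 118 → 59 → 178 → 89 → 268 → 134 → 67 → 202 → 101 → 304 → 152 → 76 → 38 → 19 → 58 → 29 → 88 → 44 → 22 → 11 → 34 → 17 → 52 → 26 → 13 → 40 → 20 → 10 → 5 → 16 → 8 → 4 → 2 → 1
Total steps = 35

35 steps


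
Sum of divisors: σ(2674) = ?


Divisors of 2674: 1, 2, 7, 14, 191, 382, 1337, 2674
Sum = 1 + 2 + 7 + 14 + 191 + 382 + 1337 + 2674 = 4608

σ(2674) = 4608


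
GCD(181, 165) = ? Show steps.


181 = 1 * 165 + 16
165 = 10 * 16 + 5
16 = 3 * 5 + 1
5 = 5 * 1 + 0
GCD = 1


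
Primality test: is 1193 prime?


Check divisors up to sqrt(1193) = 34.5398
No divisors found.
1193 is prime.

Yes, 1193 is prime


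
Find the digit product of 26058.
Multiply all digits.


2 × 6 × 0 × 5 × 8 = 0


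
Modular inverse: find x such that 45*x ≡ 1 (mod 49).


Use the extended Euclidean algorithm on (49, 45); each row r = 49*s + 45*t:
r=49, s=1, t=0
r=45, s=0, t=1
q=1: r=4, s=1, t=-1   [49*(1) + 45*(-1) = 4]
q=11: r=1, s=-11, t=12   [49*(-11) + 45*(12) = 1]
q=4: r=0, s=45, t=-49   [49*(45) + 45*(-49) = 0]
GCD = 1 with t = 12, so 45*(12) ≡ 1 (mod 49)
Inverse = 12 mod 49 = 12
Check: 45 * 12 = 540 ≡ 1 (mod 49)

45^(-1) ≡ 12 (mod 49)


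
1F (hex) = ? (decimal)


1F (base 16) = 31 (decimal)
31 (decimal) = 31 (base 10)


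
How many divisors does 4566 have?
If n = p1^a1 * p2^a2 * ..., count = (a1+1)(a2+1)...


4566 = 2^1 × 3^1 × 761^1
d(4566) = (1+1) × (1+1) × (1+1) = 8

8 divisors


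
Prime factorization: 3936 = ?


3936 / 2 = 1968
1968 / 2 = 984
984 / 2 = 492
492 / 2 = 246
246 / 2 = 123
123 / 3 = 41
41 / 41 = 1
3936 = 2^5 × 3 × 41


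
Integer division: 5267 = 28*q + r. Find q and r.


5267 = 28 * 188 + 3
Check: 5264 + 3 = 5267

q = 188, r = 3


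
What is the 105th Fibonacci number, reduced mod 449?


F(k) mod 449 for k=1..105:
1, 1, 2, 3, 5, 8, 13, 21, 34, 55, 89, 144, 233, 377, 161, 89, 250, 339, 140, 30, 170, 200, 370, 121, 42, 163, 205, 368, 124, 43, 167, 210, 377, 138, 66, 204, 270, 25, 295, 320, 166, 37, 203, 240, 443, 234, 228, 13, 241, 254, 46, 300, 346, 197, 94, 291, 385, 227, 163, 390, 104, 45, 149, 194, 343, 88, 431, 70, 52, 122, 174, 296, 21, 317, 338, 206, 95, 301, 396, 248, 195, 443, 189, 183, 372, 106, 29, 135, 164, 299, 14, 313, 327, 191, 69, 260, 329, 140, 20, 160, 180, 340, 71, 411, 33
F(105) mod 449 = 33


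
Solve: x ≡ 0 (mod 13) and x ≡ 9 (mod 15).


M = 13*15 = 195
M1 = M/13 = 15, M2 = M/15 = 13
M1^(-1) mod 13 = 7, M2^(-1) mod 15 = 7
x = 0*15*7 + 9*13*7 = 819
819 mod 195 = 39
Check: 39 mod 13 = 0 ✓, 39 mod 15 = 9 ✓

x ≡ 39 (mod 195)


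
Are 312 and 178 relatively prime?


Euclidean algorithm:
312 = 1 * 178 + 134
178 = 1 * 134 + 44
134 = 3 * 44 + 2
44 = 22 * 2 + 0
GCD(312, 178) = 2

No, not coprime (GCD = 2)


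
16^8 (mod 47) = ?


16^1 mod 47 = 16
16^2 mod 47 = 21
16^3 mod 47 = 7
16^4 mod 47 = 18
16^5 mod 47 = 6
16^6 mod 47 = 2
16^7 mod 47 = 32
16^8 mod 47 = 42


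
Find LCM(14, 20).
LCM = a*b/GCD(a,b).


GCD(14, 20) = 2
LCM = 14*20/2 = 280/2 = 140

LCM = 140


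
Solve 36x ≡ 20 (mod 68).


GCD(36, 68) = 4 divides 20
Divide: 9x ≡ 5 (mod 17)
x ≡ 10 (mod 17)


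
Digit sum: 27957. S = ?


2 + 7 + 9 + 5 + 7 = 30


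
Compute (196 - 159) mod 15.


196 - 159 = 37
37 mod 15 = 7


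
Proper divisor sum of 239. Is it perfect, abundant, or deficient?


Proper divisors: 1
Sum = 1 = 1
1 < 239 → deficient

s(239) = 1 (deficient)


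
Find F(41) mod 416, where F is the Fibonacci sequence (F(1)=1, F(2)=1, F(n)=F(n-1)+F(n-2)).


F(k) mod 416 for k=1..41:
1, 1, 2, 3, 5, 8, 13, 21, 34, 55, 89, 144, 233, 377, 194, 155, 349, 88, 21, 109, 130, 239, 369, 192, 145, 337, 66, 403, 53, 40, 93, 133, 226, 359, 169, 112, 281, 393, 258, 235, 77
F(41) mod 416 = 77


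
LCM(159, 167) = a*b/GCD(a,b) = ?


GCD(159, 167) = 1
LCM = 159*167/1 = 26553/1 = 26553

LCM = 26553


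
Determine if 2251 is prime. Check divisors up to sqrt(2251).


Check divisors up to sqrt(2251) = 47.4447
No divisors found.
2251 is prime.

Yes, 2251 is prime


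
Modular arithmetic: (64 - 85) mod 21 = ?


64 - 85 = -21
-21 mod 21 = 0


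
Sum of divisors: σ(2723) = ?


Divisors of 2723: 1, 7, 389, 2723
Sum = 1 + 7 + 389 + 2723 = 3120

σ(2723) = 3120


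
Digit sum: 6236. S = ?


6 + 2 + 3 + 6 = 17


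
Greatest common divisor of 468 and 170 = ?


468 = 2 * 170 + 128
170 = 1 * 128 + 42
128 = 3 * 42 + 2
42 = 21 * 2 + 0
GCD = 2


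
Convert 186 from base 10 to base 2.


186 (base 10) = 186 (decimal)
186 (decimal) = 10111010 (base 2)


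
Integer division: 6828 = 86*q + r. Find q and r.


6828 = 86 * 79 + 34
Check: 6794 + 34 = 6828

q = 79, r = 34


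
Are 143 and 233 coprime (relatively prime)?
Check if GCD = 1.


Euclidean algorithm:
233 = 1 * 143 + 90
143 = 1 * 90 + 53
90 = 1 * 53 + 37
53 = 1 * 37 + 16
37 = 2 * 16 + 5
16 = 3 * 5 + 1
5 = 5 * 1 + 0
GCD(143, 233) = 1

Yes, coprime (GCD = 1)


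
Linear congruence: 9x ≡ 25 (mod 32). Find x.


GCD(9, 32) = 1, unique solution
a^(-1) mod 32 = 25
x = 25 * 25 mod 32 = 17

x ≡ 17 (mod 32)


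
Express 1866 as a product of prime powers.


1866 / 2 = 933
933 / 3 = 311
311 / 311 = 1
1866 = 2 × 3 × 311


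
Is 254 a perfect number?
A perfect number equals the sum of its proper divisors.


Proper divisors of 254: 1, 2, 127
Sum = 1 + 2 + 127 = 130

No, 254 is not perfect (130 ≠ 254)


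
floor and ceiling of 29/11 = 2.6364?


29/11 = 2.6364
floor = 2
ceil = 3

floor = 2, ceil = 3


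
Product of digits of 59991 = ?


5 × 9 × 9 × 9 × 1 = 3645


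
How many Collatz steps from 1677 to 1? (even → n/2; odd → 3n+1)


1677 → 5032 → 2516 → 1258 → 629 → 1888 → 944 → 472 → 236 → 118 → 59 → 178 → 89 → 268 → 134 → 67 → 202 → 101 → 304 → 152 → 76 → 38 → 19 → 58 → 29 → 88 → 44 → 22 → 11 → 34 → 17 → 52 → 26 → 13 → 40 → 20 → 10 → 5 → 16 → 8 → 4 → 2 → 1
Total steps = 42

42 steps


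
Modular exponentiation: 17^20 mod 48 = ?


17^1 mod 48 = 17
17^2 mod 48 = 1
17^3 mod 48 = 17
17^4 mod 48 = 1
17^5 mod 48 = 17
17^6 mod 48 = 1
17^7 mod 48 = 17
17^8 mod 48 = 1
17^9 mod 48 = 17
17^10 mod 48 = 1
17^11 mod 48 = 17
17^12 mod 48 = 1
17^13 mod 48 = 17
17^14 mod 48 = 1
17^15 mod 48 = 17
17^16 mod 48 = 1
17^17 mod 48 = 17
17^18 mod 48 = 1
17^19 mod 48 = 17
17^20 mod 48 = 1


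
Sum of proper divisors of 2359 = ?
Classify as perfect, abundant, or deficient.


Proper divisors: 1, 7, 337
Sum = 1 + 7 + 337 = 345
345 < 2359 → deficient

s(2359) = 345 (deficient)


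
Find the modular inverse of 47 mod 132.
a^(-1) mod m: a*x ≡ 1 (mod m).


Use the extended Euclidean algorithm on (132, 47); each row r = 132*s + 47*t:
r=132, s=1, t=0
r=47, s=0, t=1
q=2: r=38, s=1, t=-2   [132*(1) + 47*(-2) = 38]
q=1: r=9, s=-1, t=3   [132*(-1) + 47*(3) = 9]
q=4: r=2, s=5, t=-14   [132*(5) + 47*(-14) = 2]
q=4: r=1, s=-21, t=59   [132*(-21) + 47*(59) = 1]
q=2: r=0, s=47, t=-132   [132*(47) + 47*(-132) = 0]
GCD = 1 with t = 59, so 47*(59) ≡ 1 (mod 132)
Inverse = 59 mod 132 = 59
Check: 47 * 59 = 2773 ≡ 1 (mod 132)

47^(-1) ≡ 59 (mod 132)


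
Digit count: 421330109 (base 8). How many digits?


421330109 in base 8 = 3107176275
Number of digits = 10

10 digits (base 8)


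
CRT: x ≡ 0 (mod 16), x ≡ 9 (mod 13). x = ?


M = 16*13 = 208
M1 = M/16 = 13, M2 = M/13 = 16
M1^(-1) mod 16 = 5, M2^(-1) mod 13 = 9
x = 0*13*5 + 9*16*9 = 1296
1296 mod 208 = 48
Check: 48 mod 16 = 0 ✓, 48 mod 13 = 9 ✓

x ≡ 48 (mod 208)


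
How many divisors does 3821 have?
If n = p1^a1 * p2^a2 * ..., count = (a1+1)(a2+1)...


3821 = 3821^1
d(3821) = (1+1) = 2

2 divisors


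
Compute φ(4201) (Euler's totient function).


4201 = 4201
Prime factors: 4201
φ(4201) = 4201 × (1-1/4201)
= 4201 × 4200/4201 = 4200

φ(4201) = 4200


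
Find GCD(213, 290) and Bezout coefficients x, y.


Tabular extended Euclidean (each row: r = 213*s + 290*t):
r=213, s=1, t=0
r=290, s=0, t=1
q=0: r=213, s=1, t=0   [213*(1) + 290*(0) = 213]
q=1: r=77, s=-1, t=1   [213*(-1) + 290*(1) = 77]
q=2: r=59, s=3, t=-2   [213*(3) + 290*(-2) = 59]
q=1: r=18, s=-4, t=3   [213*(-4) + 290*(3) = 18]
q=3: r=5, s=15, t=-11   [213*(15) + 290*(-11) = 5]
q=3: r=3, s=-49, t=36   [213*(-49) + 290*(36) = 3]
q=1: r=2, s=64, t=-47   [213*(64) + 290*(-47) = 2]
q=1: r=1, s=-113, t=83   [213*(-113) + 290*(83) = 1]
q=2: r=0, s=290, t=-213   [213*(290) + 290*(-213) = 0]
GCD = 1; from the row with r=1: x=-113, y=83
Check: 213*(-113) + 290*(83) = -24069 + 24070 = 1

GCD = 1, x = -113, y = 83


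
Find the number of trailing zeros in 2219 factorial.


floor(2219/5) = 443
floor(2219/25) = 88
floor(2219/125) = 17
floor(2219/625) = 3
Total = 551

551 trailing zeros


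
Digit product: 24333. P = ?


2 × 4 × 3 × 3 × 3 = 216


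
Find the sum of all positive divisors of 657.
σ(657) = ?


Divisors of 657: 1, 3, 9, 73, 219, 657
Sum = 1 + 3 + 9 + 73 + 219 + 657 = 962

σ(657) = 962


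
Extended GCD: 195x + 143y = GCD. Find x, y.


Tabular extended Euclidean (each row: r = 195*s + 143*t):
r=195, s=1, t=0
r=143, s=0, t=1
q=1: r=52, s=1, t=-1   [195*(1) + 143*(-1) = 52]
q=2: r=39, s=-2, t=3   [195*(-2) + 143*(3) = 39]
q=1: r=13, s=3, t=-4   [195*(3) + 143*(-4) = 13]
q=3: r=0, s=-11, t=15   [195*(-11) + 143*(15) = 0]
GCD = 13; from the row with r=13: x=3, y=-4
Check: 195*(3) + 143*(-4) = 585 - 572 = 13

GCD = 13, x = 3, y = -4


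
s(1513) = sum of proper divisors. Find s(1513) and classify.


Proper divisors: 1, 17, 89
Sum = 1 + 17 + 89 = 107
107 < 1513 → deficient

s(1513) = 107 (deficient)


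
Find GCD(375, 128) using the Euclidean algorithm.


375 = 2 * 128 + 119
128 = 1 * 119 + 9
119 = 13 * 9 + 2
9 = 4 * 2 + 1
2 = 2 * 1 + 0
GCD = 1


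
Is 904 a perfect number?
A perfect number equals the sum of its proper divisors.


Proper divisors of 904: 1, 2, 4, 8, 113, 226, 452
Sum = 1 + 2 + 4 + 8 + 113 + 226 + 452 = 806

No, 904 is not perfect (806 ≠ 904)


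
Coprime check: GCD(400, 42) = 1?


Euclidean algorithm:
400 = 9 * 42 + 22
42 = 1 * 22 + 20
22 = 1 * 20 + 2
20 = 10 * 2 + 0
GCD(400, 42) = 2

No, not coprime (GCD = 2)


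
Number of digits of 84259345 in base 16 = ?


84259345 in base 16 = 505B211
Number of digits = 7

7 digits (base 16)


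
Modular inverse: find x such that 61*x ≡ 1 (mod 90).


Use the extended Euclidean algorithm on (90, 61); each row r = 90*s + 61*t:
r=90, s=1, t=0
r=61, s=0, t=1
q=1: r=29, s=1, t=-1   [90*(1) + 61*(-1) = 29]
q=2: r=3, s=-2, t=3   [90*(-2) + 61*(3) = 3]
q=9: r=2, s=19, t=-28   [90*(19) + 61*(-28) = 2]
q=1: r=1, s=-21, t=31   [90*(-21) + 61*(31) = 1]
q=2: r=0, s=61, t=-90   [90*(61) + 61*(-90) = 0]
GCD = 1 with t = 31, so 61*(31) ≡ 1 (mod 90)
Inverse = 31 mod 90 = 31
Check: 61 * 31 = 1891 ≡ 1 (mod 90)

61^(-1) ≡ 31 (mod 90)


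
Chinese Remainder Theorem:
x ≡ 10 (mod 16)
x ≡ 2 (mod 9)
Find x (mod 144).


M = 16*9 = 144
M1 = M/16 = 9, M2 = M/9 = 16
M1^(-1) mod 16 = 9, M2^(-1) mod 9 = 4
x = 10*9*9 + 2*16*4 = 938
938 mod 144 = 74
Check: 74 mod 16 = 10 ✓, 74 mod 9 = 2 ✓

x ≡ 74 (mod 144)


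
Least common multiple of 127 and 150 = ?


GCD(127, 150) = 1
LCM = 127*150/1 = 19050/1 = 19050

LCM = 19050


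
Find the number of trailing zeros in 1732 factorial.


floor(1732/5) = 346
floor(1732/25) = 69
floor(1732/125) = 13
floor(1732/625) = 2
Total = 430

430 trailing zeros


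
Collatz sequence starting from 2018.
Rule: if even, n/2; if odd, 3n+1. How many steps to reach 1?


2018 → 1009 → 3028 → 1514 → 757 → 2272 → 1136 → 568 → 284 → 142 → 71 → 214 → 107 → 322 → 161 → 484 → 242 → 121 → 364 → 182 → 91 → 274 → 137 → 412 → 206 → 103 → 310 → 155 → 466 → 233 → 700 → 350 → 175 → 526 → 263 → 790 → 395 → 1186 → 593 → 1780 → 890 → 445 → 1336 → 668 → 334 → 167 → 502 → 251 → 754 → 377 → 1132 → 566 → 283 → 850 → 425 → 1276 → 638 → 319 → 958 → 479 → 1438 → 719 → 2158 → 1079 → 3238 → 1619 → 4858 → 2429 → 7288 → 3644 → 1822 → 911 → 2734 → 1367 → 4102 → 2051 → 6154 → 3077 → 9232 → 4616 → 2308 → 1154 → 577 → 1732 → 866 → 433 → 1300 → 650 → 325 → 976 → 488 → 244 → 122 → 61 → 184 → 92 → 46 → 23 → 70 → 35 → 106 → 53 → 160 → 80 → 40 → 20 → 10 → 5 → 16 → 8 → 4 → 2 → 1
Total steps = 112

112 steps


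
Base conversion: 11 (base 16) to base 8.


11 (base 16) = 17 (decimal)
17 (decimal) = 21 (base 8)


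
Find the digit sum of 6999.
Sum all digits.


6 + 9 + 9 + 9 = 33


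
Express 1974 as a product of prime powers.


1974 / 2 = 987
987 / 3 = 329
329 / 7 = 47
47 / 47 = 1
1974 = 2 × 3 × 7 × 47


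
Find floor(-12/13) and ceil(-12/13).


-12/13 = -0.9231
floor = -1
ceil = 0

floor = -1, ceil = 0


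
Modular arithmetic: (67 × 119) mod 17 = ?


67 × 119 = 7973
7973 mod 17 = 0


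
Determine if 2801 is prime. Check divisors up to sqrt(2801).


Check divisors up to sqrt(2801) = 52.9245
No divisors found.
2801 is prime.

Yes, 2801 is prime


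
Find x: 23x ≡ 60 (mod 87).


GCD(23, 87) = 1, unique solution
a^(-1) mod 87 = 53
x = 53 * 60 mod 87 = 48

x ≡ 48 (mod 87)


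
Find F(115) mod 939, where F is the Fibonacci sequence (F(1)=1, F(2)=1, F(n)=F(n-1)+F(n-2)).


F(k) mod 939 for k=1..115:
1, 1, 2, 3, 5, 8, 13, 21, 34, 55, 89, 144, 233, 377, 610, 48, 658, 706, 425, 192, 617, 809, 487, 357, 844, 262, 167, 429, 596, 86, 682, 768, 511, 340, 851, 252, 164, 416, 580, 57, 637, 694, 392, 147, 539, 686, 286, 33, 319, 352, 671, 84, 755, 839, 655, 555, 271, 826, 158, 45, 203, 248, 451, 699, 211, 910, 182, 153, 335, 488, 823, 372, 256, 628, 884, 573, 518, 152, 670, 822, 553, 436, 50, 486, 536, 83, 619, 702, 382, 145, 527, 672, 260, 932, 253, 246, 499, 745, 305, 111, 416, 527, 4, 531, 535, 127, 662, 789, 512, 362, 874, 297, 232, 529, 761
F(115) mod 939 = 761


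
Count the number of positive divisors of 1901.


1901 = 1901^1
d(1901) = (1+1) = 2

2 divisors


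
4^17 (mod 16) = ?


4^1 mod 16 = 4
4^2 mod 16 = 0
4^3 mod 16 = 0
4^4 mod 16 = 0
4^5 mod 16 = 0
4^6 mod 16 = 0
4^7 mod 16 = 0
4^8 mod 16 = 0
4^9 mod 16 = 0
4^10 mod 16 = 0
4^11 mod 16 = 0
4^12 mod 16 = 0
4^13 mod 16 = 0
4^14 mod 16 = 0
4^15 mod 16 = 0
4^16 mod 16 = 0
4^17 mod 16 = 0


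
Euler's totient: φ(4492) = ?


4492 = 2^2 × 1123
Prime factors: 2, 1123
φ(4492) = 4492 × (1-1/2) × (1-1/1123)
= 4492 × 1/2 × 1122/1123 = 2244

φ(4492) = 2244


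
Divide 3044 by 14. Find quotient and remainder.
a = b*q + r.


3044 = 14 * 217 + 6
Check: 3038 + 6 = 3044

q = 217, r = 6


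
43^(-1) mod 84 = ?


Use the extended Euclidean algorithm on (84, 43); each row r = 84*s + 43*t:
r=84, s=1, t=0
r=43, s=0, t=1
q=1: r=41, s=1, t=-1   [84*(1) + 43*(-1) = 41]
q=1: r=2, s=-1, t=2   [84*(-1) + 43*(2) = 2]
q=20: r=1, s=21, t=-41   [84*(21) + 43*(-41) = 1]
q=2: r=0, s=-43, t=84   [84*(-43) + 43*(84) = 0]
GCD = 1 with t = -41, so 43*(-41) ≡ 1 (mod 84)
Inverse = -41 mod 84 = 43
Check: 43 * 43 = 1849 ≡ 1 (mod 84)

43^(-1) ≡ 43 (mod 84)


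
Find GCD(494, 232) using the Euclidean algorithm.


494 = 2 * 232 + 30
232 = 7 * 30 + 22
30 = 1 * 22 + 8
22 = 2 * 8 + 6
8 = 1 * 6 + 2
6 = 3 * 2 + 0
GCD = 2


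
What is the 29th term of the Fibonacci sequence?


Sequence: 1, 1, 2, 3, 5, 8, 13, 21, 34, 55, 89, 144, 233, 377, 610, 987, 1597, 2584, 4181, 6765, 10946, 17711, 28657, 46368, 75025, 121393, 196418, 317811, 514229
F(29) = 514229


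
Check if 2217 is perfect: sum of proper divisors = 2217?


Proper divisors of 2217: 1, 3, 739
Sum = 1 + 3 + 739 = 743

No, 2217 is not perfect (743 ≠ 2217)


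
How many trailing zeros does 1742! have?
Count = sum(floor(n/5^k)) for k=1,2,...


floor(1742/5) = 348
floor(1742/25) = 69
floor(1742/125) = 13
floor(1742/625) = 2
Total = 432

432 trailing zeros


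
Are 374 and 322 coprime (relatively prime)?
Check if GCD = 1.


Euclidean algorithm:
374 = 1 * 322 + 52
322 = 6 * 52 + 10
52 = 5 * 10 + 2
10 = 5 * 2 + 0
GCD(374, 322) = 2

No, not coprime (GCD = 2)


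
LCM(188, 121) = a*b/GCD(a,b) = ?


GCD(188, 121) = 1
LCM = 188*121/1 = 22748/1 = 22748

LCM = 22748


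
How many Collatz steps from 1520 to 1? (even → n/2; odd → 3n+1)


1520 → 760 → 380 → 190 → 95 → 286 → 143 → 430 → 215 → 646 → 323 → 970 → 485 → 1456 → 728 → 364 → 182 → 91 → 274 → 137 → 412 → 206 → 103 → 310 → 155 → 466 → 233 → 700 → 350 → 175 → 526 → 263 → 790 → 395 → 1186 → 593 → 1780 → 890 → 445 → 1336 → 668 → 334 → 167 → 502 → 251 → 754 → 377 → 1132 → 566 → 283 → 850 → 425 → 1276 → 638 → 319 → 958 → 479 → 1438 → 719 → 2158 → 1079 → 3238 → 1619 → 4858 → 2429 → 7288 → 3644 → 1822 → 911 → 2734 → 1367 → 4102 → 2051 → 6154 → 3077 → 9232 → 4616 → 2308 → 1154 → 577 → 1732 → 866 → 433 → 1300 → 650 → 325 → 976 → 488 → 244 → 122 → 61 → 184 → 92 → 46 → 23 → 70 → 35 → 106 → 53 → 160 → 80 → 40 → 20 → 10 → 5 → 16 → 8 → 4 → 2 → 1
Total steps = 109

109 steps


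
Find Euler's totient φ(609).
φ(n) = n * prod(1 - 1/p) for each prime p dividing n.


609 = 3 × 7 × 29
Prime factors: 3, 7, 29
φ(609) = 609 × (1-1/3) × (1-1/7) × (1-1/29)
= 609 × 2/3 × 6/7 × 28/29 = 336

φ(609) = 336


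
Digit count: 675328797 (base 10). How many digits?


675328797 has 9 digits in base 10
floor(log10(675328797)) + 1 = floor(8.8295) + 1 = 9

9 digits (base 10)


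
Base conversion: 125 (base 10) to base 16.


125 (base 10) = 125 (decimal)
125 (decimal) = 7D (base 16)


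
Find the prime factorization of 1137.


1137 / 3 = 379
379 / 379 = 1
1137 = 3 × 379


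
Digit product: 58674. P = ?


5 × 8 × 6 × 7 × 4 = 6720


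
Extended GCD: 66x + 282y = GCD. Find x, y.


Tabular extended Euclidean (each row: r = 66*s + 282*t):
r=66, s=1, t=0
r=282, s=0, t=1
q=0: r=66, s=1, t=0   [66*(1) + 282*(0) = 66]
q=4: r=18, s=-4, t=1   [66*(-4) + 282*(1) = 18]
q=3: r=12, s=13, t=-3   [66*(13) + 282*(-3) = 12]
q=1: r=6, s=-17, t=4   [66*(-17) + 282*(4) = 6]
q=2: r=0, s=47, t=-11   [66*(47) + 282*(-11) = 0]
GCD = 6; from the row with r=6: x=-17, y=4
Check: 66*(-17) + 282*(4) = -1122 + 1128 = 6

GCD = 6, x = -17, y = 4


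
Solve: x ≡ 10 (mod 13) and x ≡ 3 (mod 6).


M = 13*6 = 78
M1 = M/13 = 6, M2 = M/6 = 13
M1^(-1) mod 13 = 11, M2^(-1) mod 6 = 1
x = 10*6*11 + 3*13*1 = 699
699 mod 78 = 75
Check: 75 mod 13 = 10 ✓, 75 mod 6 = 3 ✓

x ≡ 75 (mod 78)


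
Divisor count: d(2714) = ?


2714 = 2^1 × 23^1 × 59^1
d(2714) = (1+1) × (1+1) × (1+1) = 8

8 divisors


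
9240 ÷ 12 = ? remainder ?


9240 = 12 * 770 + 0
Check: 9240 + 0 = 9240

q = 770, r = 0


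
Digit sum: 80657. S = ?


8 + 0 + 6 + 5 + 7 = 26


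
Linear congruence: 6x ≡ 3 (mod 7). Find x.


GCD(6, 7) = 1, unique solution
a^(-1) mod 7 = 6
x = 6 * 3 mod 7 = 4

x ≡ 4 (mod 7)


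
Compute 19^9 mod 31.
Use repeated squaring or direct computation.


19^1 mod 31 = 19
19^2 mod 31 = 20
19^3 mod 31 = 8
19^4 mod 31 = 28
19^5 mod 31 = 5
19^6 mod 31 = 2
19^7 mod 31 = 7
19^8 mod 31 = 9
19^9 mod 31 = 16


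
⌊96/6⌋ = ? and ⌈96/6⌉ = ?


96/6 = 16.0000
floor = 16
ceil = 16

floor = 16, ceil = 16


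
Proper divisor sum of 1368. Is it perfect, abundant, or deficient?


Proper divisors: 1, 2, 3, 4, 6, 8, 9, 12, 18, 19, 24, 36, 38, 57, 72, 76, 114, 152, 171, 228, 342, 456, 684
Sum = 1 + 2 + 3 + 4 + 6 + 8 + 9 + 12 + 18 + 19 + 24 + 36 + 38 + 57 + 72 + 76 + 114 + 152 + 171 + 228 + 342 + 456 + 684 = 2532
2532 > 1368 → abundant

s(1368) = 2532 (abundant)


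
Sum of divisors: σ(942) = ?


Divisors of 942: 1, 2, 3, 6, 157, 314, 471, 942
Sum = 1 + 2 + 3 + 6 + 157 + 314 + 471 + 942 = 1896

σ(942) = 1896


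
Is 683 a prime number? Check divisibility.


Check divisors up to sqrt(683) = 26.1343
No divisors found.
683 is prime.

Yes, 683 is prime


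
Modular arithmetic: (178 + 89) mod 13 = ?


178 + 89 = 267
267 mod 13 = 7


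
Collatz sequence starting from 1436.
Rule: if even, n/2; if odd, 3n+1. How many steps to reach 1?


1436 → 718 → 359 → 1078 → 539 → 1618 → 809 → 2428 → 1214 → 607 → 1822 → 911 → 2734 → 1367 → 4102 → 2051 → 6154 → 3077 → 9232 → 4616 → 2308 → 1154 → 577 → 1732 → 866 → 433 → 1300 → 650 → 325 → 976 → 488 → 244 → 122 → 61 → 184 → 92 → 46 → 23 → 70 → 35 → 106 → 53 → 160 → 80 → 40 → 20 → 10 → 5 → 16 → 8 → 4 → 2 → 1
Total steps = 52

52 steps


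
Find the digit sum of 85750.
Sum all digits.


8 + 5 + 7 + 5 + 0 = 25


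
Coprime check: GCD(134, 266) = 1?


Euclidean algorithm:
266 = 1 * 134 + 132
134 = 1 * 132 + 2
132 = 66 * 2 + 0
GCD(134, 266) = 2

No, not coprime (GCD = 2)


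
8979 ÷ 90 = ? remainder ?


8979 = 90 * 99 + 69
Check: 8910 + 69 = 8979

q = 99, r = 69


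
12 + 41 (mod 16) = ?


12 + 41 = 53
53 mod 16 = 5


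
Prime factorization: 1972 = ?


1972 / 2 = 986
986 / 2 = 493
493 / 17 = 29
29 / 29 = 1
1972 = 2^2 × 17 × 29


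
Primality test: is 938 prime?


938 / 2 = 469 (exact division)
938 is NOT prime.

No, 938 is not prime


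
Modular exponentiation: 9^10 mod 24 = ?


9^1 mod 24 = 9
9^2 mod 24 = 9
9^3 mod 24 = 9
9^4 mod 24 = 9
9^5 mod 24 = 9
9^6 mod 24 = 9
9^7 mod 24 = 9
9^8 mod 24 = 9
9^9 mod 24 = 9
9^10 mod 24 = 9


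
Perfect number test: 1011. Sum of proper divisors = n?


Proper divisors of 1011: 1, 3, 337
Sum = 1 + 3 + 337 = 341

No, 1011 is not perfect (341 ≠ 1011)


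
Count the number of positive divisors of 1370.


1370 = 2^1 × 5^1 × 137^1
d(1370) = (1+1) × (1+1) × (1+1) = 8

8 divisors


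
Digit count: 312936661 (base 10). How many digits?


312936661 has 9 digits in base 10
floor(log10(312936661)) + 1 = floor(8.4955) + 1 = 9

9 digits (base 10)


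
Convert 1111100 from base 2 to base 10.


1111100 (base 2) = 124 (decimal)
124 (decimal) = 124 (base 10)


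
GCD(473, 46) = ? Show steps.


473 = 10 * 46 + 13
46 = 3 * 13 + 7
13 = 1 * 7 + 6
7 = 1 * 6 + 1
6 = 6 * 1 + 0
GCD = 1


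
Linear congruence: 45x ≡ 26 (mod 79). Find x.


GCD(45, 79) = 1, unique solution
a^(-1) mod 79 = 72
x = 72 * 26 mod 79 = 55

x ≡ 55 (mod 79)


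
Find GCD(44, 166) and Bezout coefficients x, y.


Tabular extended Euclidean (each row: r = 44*s + 166*t):
r=44, s=1, t=0
r=166, s=0, t=1
q=0: r=44, s=1, t=0   [44*(1) + 166*(0) = 44]
q=3: r=34, s=-3, t=1   [44*(-3) + 166*(1) = 34]
q=1: r=10, s=4, t=-1   [44*(4) + 166*(-1) = 10]
q=3: r=4, s=-15, t=4   [44*(-15) + 166*(4) = 4]
q=2: r=2, s=34, t=-9   [44*(34) + 166*(-9) = 2]
q=2: r=0, s=-83, t=22   [44*(-83) + 166*(22) = 0]
GCD = 2; from the row with r=2: x=34, y=-9
Check: 44*(34) + 166*(-9) = 1496 - 1494 = 2

GCD = 2, x = 34, y = -9


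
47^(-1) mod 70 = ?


Use the extended Euclidean algorithm on (70, 47); each row r = 70*s + 47*t:
r=70, s=1, t=0
r=47, s=0, t=1
q=1: r=23, s=1, t=-1   [70*(1) + 47*(-1) = 23]
q=2: r=1, s=-2, t=3   [70*(-2) + 47*(3) = 1]
q=23: r=0, s=47, t=-70   [70*(47) + 47*(-70) = 0]
GCD = 1 with t = 3, so 47*(3) ≡ 1 (mod 70)
Inverse = 3 mod 70 = 3
Check: 47 * 3 = 141 ≡ 1 (mod 70)

47^(-1) ≡ 3 (mod 70)


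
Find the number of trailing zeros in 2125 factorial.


floor(2125/5) = 425
floor(2125/25) = 85
floor(2125/125) = 17
floor(2125/625) = 3
Total = 530

530 trailing zeros


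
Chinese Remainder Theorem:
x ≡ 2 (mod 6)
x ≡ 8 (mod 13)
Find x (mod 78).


M = 6*13 = 78
M1 = M/6 = 13, M2 = M/13 = 6
M1^(-1) mod 6 = 1, M2^(-1) mod 13 = 11
x = 2*13*1 + 8*6*11 = 554
554 mod 78 = 8
Check: 8 mod 6 = 2 ✓, 8 mod 13 = 8 ✓

x ≡ 8 (mod 78)


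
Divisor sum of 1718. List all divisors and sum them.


Divisors of 1718: 1, 2, 859, 1718
Sum = 1 + 2 + 859 + 1718 = 2580

σ(1718) = 2580


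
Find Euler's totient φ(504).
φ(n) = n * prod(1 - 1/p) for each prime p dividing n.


504 = 2^3 × 3^2 × 7
Prime factors: 2, 3, 7
φ(504) = 504 × (1-1/2) × (1-1/3) × (1-1/7)
= 504 × 1/2 × 2/3 × 6/7 = 144

φ(504) = 144


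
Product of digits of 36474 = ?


3 × 6 × 4 × 7 × 4 = 2016


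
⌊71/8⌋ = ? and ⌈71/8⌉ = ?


71/8 = 8.8750
floor = 8
ceil = 9

floor = 8, ceil = 9


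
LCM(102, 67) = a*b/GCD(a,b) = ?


GCD(102, 67) = 1
LCM = 102*67/1 = 6834/1 = 6834

LCM = 6834


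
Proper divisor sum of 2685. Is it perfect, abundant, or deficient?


Proper divisors: 1, 3, 5, 15, 179, 537, 895
Sum = 1 + 3 + 5 + 15 + 179 + 537 + 895 = 1635
1635 < 2685 → deficient

s(2685) = 1635 (deficient)


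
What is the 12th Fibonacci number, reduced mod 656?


F(k) mod 656 for k=1..12:
1, 1, 2, 3, 5, 8, 13, 21, 34, 55, 89, 144
F(12) mod 656 = 144


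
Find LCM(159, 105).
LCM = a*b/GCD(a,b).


GCD(159, 105) = 3
LCM = 159*105/3 = 16695/3 = 5565

LCM = 5565


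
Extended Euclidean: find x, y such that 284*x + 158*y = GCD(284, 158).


Tabular extended Euclidean (each row: r = 284*s + 158*t):
r=284, s=1, t=0
r=158, s=0, t=1
q=1: r=126, s=1, t=-1   [284*(1) + 158*(-1) = 126]
q=1: r=32, s=-1, t=2   [284*(-1) + 158*(2) = 32]
q=3: r=30, s=4, t=-7   [284*(4) + 158*(-7) = 30]
q=1: r=2, s=-5, t=9   [284*(-5) + 158*(9) = 2]
q=15: r=0, s=79, t=-142   [284*(79) + 158*(-142) = 0]
GCD = 2; from the row with r=2: x=-5, y=9
Check: 284*(-5) + 158*(9) = -1420 + 1422 = 2

GCD = 2, x = -5, y = 9


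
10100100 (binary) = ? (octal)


10100100 (base 2) = 164 (decimal)
164 (decimal) = 244 (base 8)


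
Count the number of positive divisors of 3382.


3382 = 2^1 × 19^1 × 89^1
d(3382) = (1+1) × (1+1) × (1+1) = 8

8 divisors


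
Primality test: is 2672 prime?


2672 / 2 = 1336 (exact division)
2672 is NOT prime.

No, 2672 is not prime


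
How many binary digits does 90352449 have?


90352449 in base 2 = 101011000101010101101000001
Number of digits = 27

27 digits (base 2)


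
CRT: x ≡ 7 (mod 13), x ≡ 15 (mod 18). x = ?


M = 13*18 = 234
M1 = M/13 = 18, M2 = M/18 = 13
M1^(-1) mod 13 = 8, M2^(-1) mod 18 = 7
x = 7*18*8 + 15*13*7 = 2373
2373 mod 234 = 33
Check: 33 mod 13 = 7 ✓, 33 mod 18 = 15 ✓

x ≡ 33 (mod 234)


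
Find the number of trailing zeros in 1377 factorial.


floor(1377/5) = 275
floor(1377/25) = 55
floor(1377/125) = 11
floor(1377/625) = 2
Total = 343

343 trailing zeros


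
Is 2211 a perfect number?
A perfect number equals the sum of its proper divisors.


Proper divisors of 2211: 1, 3, 11, 33, 67, 201, 737
Sum = 1 + 3 + 11 + 33 + 67 + 201 + 737 = 1053

No, 2211 is not perfect (1053 ≠ 2211)


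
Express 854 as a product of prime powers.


854 / 2 = 427
427 / 7 = 61
61 / 61 = 1
854 = 2 × 7 × 61


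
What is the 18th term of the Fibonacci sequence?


Sequence: 1, 1, 2, 3, 5, 8, 13, 21, 34, 55, 89, 144, 233, 377, 610, 987, 1597, 2584
F(18) = 2584


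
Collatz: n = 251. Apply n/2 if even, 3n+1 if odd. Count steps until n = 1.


251 → 754 → 377 → 1132 → 566 → 283 → 850 → 425 → 1276 → 638 → 319 → 958 → 479 → 1438 → 719 → 2158 → 1079 → 3238 → 1619 → 4858 → 2429 → 7288 → 3644 → 1822 → 911 → 2734 → 1367 → 4102 → 2051 → 6154 → 3077 → 9232 → 4616 → 2308 → 1154 → 577 → 1732 → 866 → 433 → 1300 → 650 → 325 → 976 → 488 → 244 → 122 → 61 → 184 → 92 → 46 → 23 → 70 → 35 → 106 → 53 → 160 → 80 → 40 → 20 → 10 → 5 → 16 → 8 → 4 → 2 → 1
Total steps = 65

65 steps


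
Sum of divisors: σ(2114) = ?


Divisors of 2114: 1, 2, 7, 14, 151, 302, 1057, 2114
Sum = 1 + 2 + 7 + 14 + 151 + 302 + 1057 + 2114 = 3648

σ(2114) = 3648


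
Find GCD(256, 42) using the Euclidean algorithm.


256 = 6 * 42 + 4
42 = 10 * 4 + 2
4 = 2 * 2 + 0
GCD = 2


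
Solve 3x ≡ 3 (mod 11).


GCD(3, 11) = 1, unique solution
a^(-1) mod 11 = 4
x = 4 * 3 mod 11 = 1

x ≡ 1 (mod 11)


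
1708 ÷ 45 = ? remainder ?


1708 = 45 * 37 + 43
Check: 1665 + 43 = 1708

q = 37, r = 43


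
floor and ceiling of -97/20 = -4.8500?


-97/20 = -4.8500
floor = -5
ceil = -4

floor = -5, ceil = -4


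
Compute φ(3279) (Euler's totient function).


3279 = 3 × 1093
Prime factors: 3, 1093
φ(3279) = 3279 × (1-1/3) × (1-1/1093)
= 3279 × 2/3 × 1092/1093 = 2184

φ(3279) = 2184


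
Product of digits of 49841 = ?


4 × 9 × 8 × 4 × 1 = 1152


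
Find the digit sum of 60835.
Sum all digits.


6 + 0 + 8 + 3 + 5 = 22


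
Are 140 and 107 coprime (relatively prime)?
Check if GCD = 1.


Euclidean algorithm:
140 = 1 * 107 + 33
107 = 3 * 33 + 8
33 = 4 * 8 + 1
8 = 8 * 1 + 0
GCD(140, 107) = 1

Yes, coprime (GCD = 1)


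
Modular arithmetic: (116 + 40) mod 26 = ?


116 + 40 = 156
156 mod 26 = 0


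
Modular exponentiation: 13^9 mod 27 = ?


13^1 mod 27 = 13
13^2 mod 27 = 7
13^3 mod 27 = 10
13^4 mod 27 = 22
13^5 mod 27 = 16
13^6 mod 27 = 19
13^7 mod 27 = 4
13^8 mod 27 = 25
13^9 mod 27 = 1


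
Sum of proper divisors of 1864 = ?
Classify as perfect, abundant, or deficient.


Proper divisors: 1, 2, 4, 8, 233, 466, 932
Sum = 1 + 2 + 4 + 8 + 233 + 466 + 932 = 1646
1646 < 1864 → deficient

s(1864) = 1646 (deficient)
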